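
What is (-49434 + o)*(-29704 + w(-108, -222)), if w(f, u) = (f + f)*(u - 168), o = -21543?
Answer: -3870801672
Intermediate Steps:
w(f, u) = 2*f*(-168 + u) (w(f, u) = (2*f)*(-168 + u) = 2*f*(-168 + u))
(-49434 + o)*(-29704 + w(-108, -222)) = (-49434 - 21543)*(-29704 + 2*(-108)*(-168 - 222)) = -70977*(-29704 + 2*(-108)*(-390)) = -70977*(-29704 + 84240) = -70977*54536 = -3870801672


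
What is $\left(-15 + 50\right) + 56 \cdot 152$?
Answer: $8547$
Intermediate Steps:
$\left(-15 + 50\right) + 56 \cdot 152 = 35 + 8512 = 8547$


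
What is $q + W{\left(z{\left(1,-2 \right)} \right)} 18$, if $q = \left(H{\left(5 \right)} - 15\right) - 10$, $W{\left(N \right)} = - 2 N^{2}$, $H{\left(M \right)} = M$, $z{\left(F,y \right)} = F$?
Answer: $-56$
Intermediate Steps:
$q = -20$ ($q = \left(5 - 15\right) - 10 = -10 - 10 = -20$)
$q + W{\left(z{\left(1,-2 \right)} \right)} 18 = -20 + - 2 \cdot 1^{2} \cdot 18 = -20 + \left(-2\right) 1 \cdot 18 = -20 - 36 = -56$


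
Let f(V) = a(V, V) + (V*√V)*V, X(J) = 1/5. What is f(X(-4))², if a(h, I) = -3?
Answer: (375 - √5)²/15625 ≈ 8.8930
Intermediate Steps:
X(J) = ⅕
f(V) = -3 + V^(5/2) (f(V) = -3 + (V*√V)*V = -3 + V^(3/2)*V = -3 + V^(5/2))
f(X(-4))² = (-3 + (⅕)^(5/2))² = (-3 + √5/125)²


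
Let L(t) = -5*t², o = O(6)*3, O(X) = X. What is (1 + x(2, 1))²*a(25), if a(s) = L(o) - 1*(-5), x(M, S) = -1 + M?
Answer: -6460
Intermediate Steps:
o = 18 (o = 6*3 = 18)
a(s) = -1615 (a(s) = -5*18² - 1*(-5) = -5*324 + 5 = -1620 + 5 = -1615)
(1 + x(2, 1))²*a(25) = (1 + (-1 + 2))²*(-1615) = (1 + 1)²*(-1615) = 2²*(-1615) = 4*(-1615) = -6460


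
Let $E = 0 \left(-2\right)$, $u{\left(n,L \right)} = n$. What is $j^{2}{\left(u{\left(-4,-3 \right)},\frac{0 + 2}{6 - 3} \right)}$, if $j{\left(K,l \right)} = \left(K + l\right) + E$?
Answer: $\frac{100}{9} \approx 11.111$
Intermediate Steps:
$E = 0$
$j{\left(K,l \right)} = K + l$ ($j{\left(K,l \right)} = \left(K + l\right) + 0 = K + l$)
$j^{2}{\left(u{\left(-4,-3 \right)},\frac{0 + 2}{6 - 3} \right)} = \left(-4 + \frac{0 + 2}{6 - 3}\right)^{2} = \left(-4 + \frac{2}{3}\right)^{2} = \left(- \frac{10}{3}\right)^{2} = \frac{100}{9}$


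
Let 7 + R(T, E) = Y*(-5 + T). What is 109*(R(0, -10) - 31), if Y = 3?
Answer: -5777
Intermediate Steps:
R(T, E) = -22 + 3*T (R(T, E) = -7 + 3*(-5 + T) = -7 + (-15 + 3*T) = -22 + 3*T)
109*(R(0, -10) - 31) = 109*((-22 + 3*0) - 31) = 109*((-22 + 0) - 31) = 109*(-22 - 31) = 109*(-53) = -5777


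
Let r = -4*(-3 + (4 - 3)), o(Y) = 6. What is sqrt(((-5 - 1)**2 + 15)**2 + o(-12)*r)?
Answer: sqrt(2649) ≈ 51.468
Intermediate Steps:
r = 8 (r = -4*(-3 + 1) = -4*(-2) = 8)
sqrt(((-5 - 1)**2 + 15)**2 + o(-12)*r) = sqrt(((-5 - 1)**2 + 15)**2 + 6*8) = sqrt(((-6)**2 + 15)**2 + 48) = sqrt((36 + 15)**2 + 48) = sqrt(51**2 + 48) = sqrt(2601 + 48) = sqrt(2649)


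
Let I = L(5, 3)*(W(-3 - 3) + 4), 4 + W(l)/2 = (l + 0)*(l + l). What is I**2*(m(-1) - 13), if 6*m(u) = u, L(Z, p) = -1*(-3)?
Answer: -2322600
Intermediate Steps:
L(Z, p) = 3
W(l) = -8 + 4*l**2 (W(l) = -8 + 2*((l + 0)*(l + l)) = -8 + 2*(l*(2*l)) = -8 + 2*(2*l**2) = -8 + 4*l**2)
m(u) = u/6
I = 420 (I = 3*((-8 + 4*(-3 - 3)**2) + 4) = 3*((-8 + 4*(-6)**2) + 4) = 3*((-8 + 4*36) + 4) = 3*((-8 + 144) + 4) = 3*(136 + 4) = 3*140 = 420)
I**2*(m(-1) - 13) = 420**2*((1/6)*(-1) - 13) = 176400*(-1/6 - 13) = 176400*(-79/6) = -2322600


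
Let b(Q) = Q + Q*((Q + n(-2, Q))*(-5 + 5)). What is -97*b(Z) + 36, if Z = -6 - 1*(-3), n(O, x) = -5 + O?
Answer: 327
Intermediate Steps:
Z = -3 (Z = -6 + 3 = -3)
b(Q) = Q (b(Q) = Q + Q*((Q + (-5 - 2))*(-5 + 5)) = Q + Q*((Q - 7)*0) = Q + Q*((-7 + Q)*0) = Q + Q*0 = Q + 0 = Q)
-97*b(Z) + 36 = -97*(-3) + 36 = 291 + 36 = 327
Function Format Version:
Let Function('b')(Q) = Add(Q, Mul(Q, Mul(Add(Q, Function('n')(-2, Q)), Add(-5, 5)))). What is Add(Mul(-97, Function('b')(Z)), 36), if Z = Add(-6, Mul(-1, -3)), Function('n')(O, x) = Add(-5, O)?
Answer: 327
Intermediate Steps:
Z = -3 (Z = Add(-6, 3) = -3)
Function('b')(Q) = Q (Function('b')(Q) = Add(Q, Mul(Q, Mul(Add(Q, Add(-5, -2)), Add(-5, 5)))) = Add(Q, Mul(Q, Mul(Add(Q, -7), 0))) = Add(Q, Mul(Q, Mul(Add(-7, Q), 0))) = Add(Q, Mul(Q, 0)) = Add(Q, 0) = Q)
Add(Mul(-97, Function('b')(Z)), 36) = Add(Mul(-97, -3), 36) = Add(291, 36) = 327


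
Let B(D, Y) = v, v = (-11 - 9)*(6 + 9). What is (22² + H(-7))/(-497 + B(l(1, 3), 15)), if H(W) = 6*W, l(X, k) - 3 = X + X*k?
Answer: -442/797 ≈ -0.55458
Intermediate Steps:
v = -300 (v = -20*15 = -300)
l(X, k) = 3 + X + X*k (l(X, k) = 3 + (X + X*k) = 3 + X + X*k)
B(D, Y) = -300
(22² + H(-7))/(-497 + B(l(1, 3), 15)) = (22² + 6*(-7))/(-497 - 300) = (484 - 42)/(-797) = 442*(-1/797) = -442/797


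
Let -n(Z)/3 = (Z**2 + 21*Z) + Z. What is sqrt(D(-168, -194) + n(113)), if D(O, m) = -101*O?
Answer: I*sqrt(28797) ≈ 169.7*I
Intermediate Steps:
n(Z) = -66*Z - 3*Z**2 (n(Z) = -3*((Z**2 + 21*Z) + Z) = -3*(Z**2 + 22*Z) = -66*Z - 3*Z**2)
sqrt(D(-168, -194) + n(113)) = sqrt(-101*(-168) - 3*113*(22 + 113)) = sqrt(16968 - 3*113*135) = sqrt(16968 - 45765) = sqrt(-28797) = I*sqrt(28797)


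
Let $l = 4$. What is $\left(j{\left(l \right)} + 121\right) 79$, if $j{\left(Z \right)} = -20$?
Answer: $7979$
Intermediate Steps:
$\left(j{\left(l \right)} + 121\right) 79 = \left(-20 + 121\right) 79 = 101 \cdot 79 = 7979$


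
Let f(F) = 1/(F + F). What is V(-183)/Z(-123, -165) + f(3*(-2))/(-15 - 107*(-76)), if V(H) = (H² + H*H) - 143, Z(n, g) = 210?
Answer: 216999871/681828 ≈ 318.26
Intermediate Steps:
V(H) = -143 + 2*H² (V(H) = (H² + H²) - 143 = 2*H² - 143 = -143 + 2*H²)
f(F) = 1/(2*F)
V(-183)/Z(-123, -165) + f(3*(-2))/(-15 - 107*(-76)) = (-143 + 2*(-183)²)/210 + (1/(2*((3*(-2)))))/(-15 - 107*(-76)) = (-143 + 2*33489)*(1/210) + ((½)/(-6))/(-15 + 8132) = (-143 + 66978)*(1/210) + ((½)*(-⅙))/8117 = 66835*(1/210) - 1/12*1/8117 = 13367/42 - 1/97404 = 216999871/681828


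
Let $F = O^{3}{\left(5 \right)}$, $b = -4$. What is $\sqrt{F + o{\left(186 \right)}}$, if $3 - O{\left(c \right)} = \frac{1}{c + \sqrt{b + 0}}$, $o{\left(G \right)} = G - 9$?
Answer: $\frac{\sqrt{141149873 + 1169744 i}}{841} \approx 14.127 + 0.058536 i$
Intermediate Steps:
$o{\left(G \right)} = -9 + G$
$O{\left(c \right)} = 3 - \frac{1}{c + 2 i}$ ($O{\left(c \right)} = 3 - \frac{1}{c + \sqrt{-4 + 0}} = 3 - \frac{1}{c + \sqrt{-4}} = 3 - \frac{1}{c + 2 i}$)
$F = \frac{\left(5 - 2 i\right)^{3} \left(14 + 6 i\right)^{3}}{24389}$ ($F = \left(\frac{-1 + 3 \cdot 5 + 6 i}{5 + 2 i}\right)^{3} = \left(\frac{5 - 2 i}{29} \left(-1 + 15 + 6 i\right)\right)^{3} = \left(\frac{5 - 2 i}{29} \left(14 + 6 i\right)\right)^{3} = \left(\frac{\left(5 - 2 i\right) \left(14 + 6 i\right)}{29}\right)^{3} = \frac{\left(5 - 2 i\right)^{3} \left(14 + 6 i\right)^{3}}{24389} \approx 22.567 + 1.6539 i$)
$\sqrt{F + o{\left(186 \right)}} = \sqrt{\left(\frac{550384}{24389} + \frac{40336 i}{24389}\right) + \left(-9 + 186\right)} = \sqrt{\left(\frac{550384}{24389} + \frac{40336 i}{24389}\right) + 177} = \sqrt{\frac{4867237}{24389} + \frac{40336 i}{24389}}$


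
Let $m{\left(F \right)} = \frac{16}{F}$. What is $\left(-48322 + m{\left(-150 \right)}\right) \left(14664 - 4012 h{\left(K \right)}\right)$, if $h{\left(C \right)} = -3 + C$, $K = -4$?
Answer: $- \frac{154925506184}{75} \approx -2.0657 \cdot 10^{9}$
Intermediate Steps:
$\left(-48322 + m{\left(-150 \right)}\right) \left(14664 - 4012 h{\left(K \right)}\right) = \left(-48322 + \frac{16}{-150}\right) \left(14664 - 4012 \left(-3 - 4\right)\right) = \left(-48322 + 16 \left(- \frac{1}{150}\right)\right) \left(14664 - -28084\right) = \left(-48322 - \frac{8}{75}\right) \left(14664 + 28084\right) = \left(- \frac{3624158}{75}\right) 42748 = - \frac{154925506184}{75}$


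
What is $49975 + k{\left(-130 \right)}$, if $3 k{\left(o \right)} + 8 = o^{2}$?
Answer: $\frac{166817}{3} \approx 55606.0$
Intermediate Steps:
$k{\left(o \right)} = - \frac{8}{3} + \frac{o^{2}}{3}$
$49975 + k{\left(-130 \right)} = 49975 - \left(\frac{8}{3} - \frac{\left(-130\right)^{2}}{3}\right) = 49975 + \left(- \frac{8}{3} + \frac{1}{3} \cdot 16900\right) = 49975 + \left(- \frac{8}{3} + \frac{16900}{3}\right) = 49975 + \frac{16892}{3} = \frac{166817}{3}$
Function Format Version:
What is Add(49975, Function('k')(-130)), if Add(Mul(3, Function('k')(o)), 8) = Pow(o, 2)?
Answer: Rational(166817, 3) ≈ 55606.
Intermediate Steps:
Function('k')(o) = Add(Rational(-8, 3), Mul(Rational(1, 3), Pow(o, 2)))
Add(49975, Function('k')(-130)) = Add(49975, Add(Rational(-8, 3), Mul(Rational(1, 3), Pow(-130, 2)))) = Add(49975, Add(Rational(-8, 3), Mul(Rational(1, 3), 16900))) = Add(49975, Add(Rational(-8, 3), Rational(16900, 3))) = Add(49975, Rational(16892, 3)) = Rational(166817, 3)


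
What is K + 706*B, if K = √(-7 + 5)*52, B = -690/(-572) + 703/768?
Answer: 82252177/54912 + 52*I*√2 ≈ 1497.9 + 73.539*I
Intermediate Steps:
B = 233009/109824 (B = -690*(-1/572) + 703*(1/768) = 345/286 + 703/768 = 233009/109824 ≈ 2.1217)
K = 52*I*√2 (K = √(-2)*52 = (I*√2)*52 = 52*I*√2 ≈ 73.539*I)
K + 706*B = 52*I*√2 + 706*(233009/109824) = 52*I*√2 + 82252177/54912 = 82252177/54912 + 52*I*√2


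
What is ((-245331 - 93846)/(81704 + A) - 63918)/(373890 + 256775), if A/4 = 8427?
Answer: -7377243393/72786308980 ≈ -0.10135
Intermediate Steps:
A = 33708 (A = 4*8427 = 33708)
((-245331 - 93846)/(81704 + A) - 63918)/(373890 + 256775) = ((-245331 - 93846)/(81704 + 33708) - 63918)/(373890 + 256775) = (-339177/115412 - 63918)/630665 = (-339177*1/115412 - 63918)*(1/630665) = (-339177/115412 - 63918)*(1/630665) = -7377243393/115412*1/630665 = -7377243393/72786308980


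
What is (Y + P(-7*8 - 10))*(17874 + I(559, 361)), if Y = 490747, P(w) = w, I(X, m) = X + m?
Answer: 9221858714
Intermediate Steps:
(Y + P(-7*8 - 10))*(17874 + I(559, 361)) = (490747 + (-7*8 - 10))*(17874 + (559 + 361)) = (490747 + (-56 - 10))*(17874 + 920) = (490747 - 66)*18794 = 490681*18794 = 9221858714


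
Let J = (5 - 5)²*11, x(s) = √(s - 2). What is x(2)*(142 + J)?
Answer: 0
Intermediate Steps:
x(s) = √(-2 + s)
J = 0 (J = 0²*11 = 0*11 = 0)
x(2)*(142 + J) = √(-2 + 2)*(142 + 0) = √0*142 = 0*142 = 0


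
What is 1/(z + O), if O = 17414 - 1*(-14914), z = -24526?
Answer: 1/7802 ≈ 0.00012817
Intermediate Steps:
O = 32328 (O = 17414 + 14914 = 32328)
1/(z + O) = 1/(-24526 + 32328) = 1/7802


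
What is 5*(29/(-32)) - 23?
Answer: -881/32 ≈ -27.531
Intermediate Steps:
5*(29/(-32)) - 23 = 5*(29*(-1/32)) - 23 = 5*(-29/32) - 23 = -145/32 - 23 = -881/32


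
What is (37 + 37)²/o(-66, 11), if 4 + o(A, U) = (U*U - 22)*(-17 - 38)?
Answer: -5476/5449 ≈ -1.0050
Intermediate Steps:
o(A, U) = 1206 - 55*U² (o(A, U) = -4 + (U*U - 22)*(-17 - 38) = -4 + (U² - 22)*(-55) = -4 + (-22 + U²)*(-55) = -4 + (1210 - 55*U²) = 1206 - 55*U²)
(37 + 37)²/o(-66, 11) = (37 + 37)²/(1206 - 55*11²) = 74²/(1206 - 55*121) = 5476/(1206 - 6655) = 5476/(-5449) = 5476*(-1/5449) = -5476/5449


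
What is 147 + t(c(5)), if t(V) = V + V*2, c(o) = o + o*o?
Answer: 237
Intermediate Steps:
c(o) = o + o²
t(V) = 3*V (t(V) = V + 2*V = 3*V)
147 + t(c(5)) = 147 + 3*(5*(1 + 5)) = 147 + 3*(5*6) = 147 + 3*30 = 147 + 90 = 237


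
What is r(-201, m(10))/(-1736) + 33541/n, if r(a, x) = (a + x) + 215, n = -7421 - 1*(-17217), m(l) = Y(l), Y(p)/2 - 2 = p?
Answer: 116643/34286 ≈ 3.4021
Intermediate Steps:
Y(p) = 4 + 2*p
m(l) = 4 + 2*l
n = 9796 (n = -7421 + 17217 = 9796)
r(a, x) = 215 + a + x
r(-201, m(10))/(-1736) + 33541/n = (215 - 201 + (4 + 2*10))/(-1736) + 33541/9796 = (215 - 201 + (4 + 20))*(-1/1736) + 33541*(1/9796) = (215 - 201 + 24)*(-1/1736) + 33541/9796 = 38*(-1/1736) + 33541/9796 = -19/868 + 33541/9796 = 116643/34286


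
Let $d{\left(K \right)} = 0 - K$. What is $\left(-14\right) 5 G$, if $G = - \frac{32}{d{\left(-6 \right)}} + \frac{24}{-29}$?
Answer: $\frac{37520}{87} \approx 431.26$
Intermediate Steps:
$d{\left(K \right)} = - K$
$G = - \frac{536}{87}$ ($G = - \frac{32}{\left(-1\right) \left(-6\right)} + \frac{24}{-29} = - \frac{32}{6} + 24 \left(- \frac{1}{29}\right) = \left(-32\right) \frac{1}{6} - \frac{24}{29} = - \frac{16}{3} - \frac{24}{29} = - \frac{536}{87} \approx -6.1609$)
$\left(-14\right) 5 G = \left(-14\right) 5 \left(- \frac{536}{87}\right) = \left(-70\right) \left(- \frac{536}{87}\right) = \frac{37520}{87}$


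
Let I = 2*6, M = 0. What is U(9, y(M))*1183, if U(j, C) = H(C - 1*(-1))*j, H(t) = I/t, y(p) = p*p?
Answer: 127764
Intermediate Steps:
y(p) = p²
I = 12
H(t) = 12/t
U(j, C) = 12*j/(1 + C) (U(j, C) = (12/(C - 1*(-1)))*j = (12/(C + 1))*j = (12/(1 + C))*j = 12*j/(1 + C))
U(9, y(M))*1183 = (12*9/(1 + 0²))*1183 = (12*9/(1 + 0))*1183 = (12*9/1)*1183 = (12*9*1)*1183 = 108*1183 = 127764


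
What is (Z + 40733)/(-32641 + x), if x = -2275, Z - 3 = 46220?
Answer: -21739/8729 ≈ -2.4904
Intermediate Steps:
Z = 46223 (Z = 3 + 46220 = 46223)
(Z + 40733)/(-32641 + x) = (46223 + 40733)/(-32641 - 2275) = 86956/(-34916) = 86956*(-1/34916) = -21739/8729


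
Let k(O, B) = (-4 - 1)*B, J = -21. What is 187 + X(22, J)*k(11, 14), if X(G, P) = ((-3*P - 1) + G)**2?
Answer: -493733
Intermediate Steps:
X(G, P) = (-1 + G - 3*P)**2 (X(G, P) = ((-1 - 3*P) + G)**2 = (-1 + G - 3*P)**2)
k(O, B) = -5*B
187 + X(22, J)*k(11, 14) = 187 + (1 - 1*22 + 3*(-21))**2*(-5*14) = 187 + (1 - 22 - 63)**2*(-70) = 187 + (-84)**2*(-70) = 187 + 7056*(-70) = 187 - 493920 = -493733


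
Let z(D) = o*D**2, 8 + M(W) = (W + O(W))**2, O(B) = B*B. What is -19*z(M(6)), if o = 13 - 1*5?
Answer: -468697472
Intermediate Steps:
O(B) = B**2
o = 8 (o = 13 - 5 = 8)
M(W) = -8 + (W + W**2)**2
z(D) = 8*D**2
-19*z(M(6)) = -152*(-8 + 6**2*(1 + 6)**2)**2 = -152*(-8 + 36*7**2)**2 = -152*(-8 + 36*49)**2 = -152*(-8 + 1764)**2 = -152*1756**2 = -152*3083536 = -19*24668288 = -468697472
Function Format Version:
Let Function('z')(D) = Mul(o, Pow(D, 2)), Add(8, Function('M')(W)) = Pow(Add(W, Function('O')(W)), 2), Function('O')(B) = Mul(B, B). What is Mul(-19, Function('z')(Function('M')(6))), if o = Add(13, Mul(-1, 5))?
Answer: -468697472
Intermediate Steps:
Function('O')(B) = Pow(B, 2)
o = 8 (o = Add(13, -5) = 8)
Function('M')(W) = Add(-8, Pow(Add(W, Pow(W, 2)), 2))
Function('z')(D) = Mul(8, Pow(D, 2))
Mul(-19, Function('z')(Function('M')(6))) = Mul(-19, Mul(8, Pow(Add(-8, Mul(Pow(6, 2), Pow(Add(1, 6), 2))), 2))) = Mul(-19, Mul(8, Pow(Add(-8, Mul(36, Pow(7, 2))), 2))) = Mul(-19, Mul(8, Pow(Add(-8, Mul(36, 49)), 2))) = Mul(-19, Mul(8, Pow(Add(-8, 1764), 2))) = Mul(-19, Mul(8, Pow(1756, 2))) = Mul(-19, Mul(8, 3083536)) = Mul(-19, 24668288) = -468697472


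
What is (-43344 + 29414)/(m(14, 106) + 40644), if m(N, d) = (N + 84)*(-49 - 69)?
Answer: -1393/2908 ≈ -0.47902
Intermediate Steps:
m(N, d) = -9912 - 118*N (m(N, d) = (84 + N)*(-118) = -9912 - 118*N)
(-43344 + 29414)/(m(14, 106) + 40644) = (-43344 + 29414)/((-9912 - 118*14) + 40644) = -13930/((-9912 - 1652) + 40644) = -13930/(-11564 + 40644) = -13930/29080 = -13930*1/29080 = -1393/2908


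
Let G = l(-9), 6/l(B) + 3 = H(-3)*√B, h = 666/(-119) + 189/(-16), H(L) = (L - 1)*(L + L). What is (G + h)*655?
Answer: -12529905685/1098608 - 31440*I/577 ≈ -11405.0 - 54.489*I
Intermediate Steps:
H(L) = 2*L*(-1 + L) (H(L) = (-1 + L)*(2*L) = 2*L*(-1 + L))
h = -33147/1904 (h = 666*(-1/119) + 189*(-1/16) = -666/119 - 189/16 = -33147/1904 ≈ -17.409)
l(B) = 6/(-3 + 24*√B) (l(B) = 6/(-3 + (2*(-3)*(-1 - 3))*√B) = 6/(-3 + (2*(-3)*(-4))*√B) = 6/(-3 + 24*√B))
G = 2*(-1 - 24*I)/577 (G = 2/(-1 + 8*√(-9)) = 2/(-1 + 8*(3*I)) = 2/(-1 + 24*I) = 2*((-1 - 24*I)/577) = 2*(-1 - 24*I)/577 ≈ -0.0034662 - 0.083189*I)
(G + h)*655 = ((-2/577 - 48*I/577) - 33147/1904)*655 = (-19129627/1098608 - 48*I/577)*655 = -12529905685/1098608 - 31440*I/577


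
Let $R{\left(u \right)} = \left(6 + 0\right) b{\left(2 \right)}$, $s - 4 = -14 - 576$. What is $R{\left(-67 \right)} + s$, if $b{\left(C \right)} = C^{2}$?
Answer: $-562$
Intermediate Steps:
$s = -586$ ($s = 4 - 590 = -586$)
$R{\left(u \right)} = 24$ ($R{\left(u \right)} = \left(6 + 0\right) 2^{2} = 6 \cdot 4 = 24$)
$R{\left(-67 \right)} + s = 24 - 586 = -562$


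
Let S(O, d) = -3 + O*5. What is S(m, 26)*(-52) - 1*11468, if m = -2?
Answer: -10792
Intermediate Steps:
S(O, d) = -3 + 5*O
S(m, 26)*(-52) - 1*11468 = (-3 + 5*(-2))*(-52) - 1*11468 = (-3 - 10)*(-52) - 11468 = -13*(-52) - 11468 = 676 - 11468 = -10792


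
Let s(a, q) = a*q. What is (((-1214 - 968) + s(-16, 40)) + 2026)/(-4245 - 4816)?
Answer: 796/9061 ≈ 0.087849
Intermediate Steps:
(((-1214 - 968) + s(-16, 40)) + 2026)/(-4245 - 4816) = (((-1214 - 968) - 16*40) + 2026)/(-4245 - 4816) = ((-2182 - 640) + 2026)/(-9061) = (-2822 + 2026)*(-1/9061) = -796*(-1/9061) = 796/9061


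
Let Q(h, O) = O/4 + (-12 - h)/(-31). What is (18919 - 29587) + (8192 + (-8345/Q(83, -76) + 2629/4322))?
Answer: -1041762463/533767 ≈ -1951.7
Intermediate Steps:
Q(h, O) = 12/31 + O/4 + h/31 (Q(h, O) = O*(¼) + (-12 - h)*(-1/31) = O/4 + (12/31 + h/31) = 12/31 + O/4 + h/31)
(18919 - 29587) + (8192 + (-8345/Q(83, -76) + 2629/4322)) = (18919 - 29587) + (8192 + (-8345/(12/31 + (¼)*(-76) + (1/31)*83) + 2629/4322)) = -10668 + (8192 + (-8345/(12/31 - 19 + 83/31) + 2629*(1/4322))) = -10668 + (8192 + (-8345/(-494/31) + 2629/4322)) = -10668 + (8192 + (-8345*(-31/494) + 2629/4322)) = -10668 + (8192 + (258695/494 + 2629/4322)) = -10668 + (8192 + 279844629/533767) = -10668 + 4652463893/533767 = -1041762463/533767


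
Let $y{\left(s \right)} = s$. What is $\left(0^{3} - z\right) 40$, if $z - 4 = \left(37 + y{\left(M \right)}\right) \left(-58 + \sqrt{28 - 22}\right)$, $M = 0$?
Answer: $85680 - 1480 \sqrt{6} \approx 82055.0$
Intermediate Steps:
$z = -2142 + 37 \sqrt{6}$ ($z = 4 + \left(37 + 0\right) \left(-58 + \sqrt{28 - 22}\right) = 4 + 37 \left(-58 + \sqrt{6}\right) = 4 - \left(2146 - 37 \sqrt{6}\right) = -2142 + 37 \sqrt{6} \approx -2051.4$)
$\left(0^{3} - z\right) 40 = \left(0^{3} - \left(-2142 + 37 \sqrt{6}\right)\right) 40 = \left(0 + \left(2142 - 37 \sqrt{6}\right)\right) 40 = \left(2142 - 37 \sqrt{6}\right) 40 = 85680 - 1480 \sqrt{6}$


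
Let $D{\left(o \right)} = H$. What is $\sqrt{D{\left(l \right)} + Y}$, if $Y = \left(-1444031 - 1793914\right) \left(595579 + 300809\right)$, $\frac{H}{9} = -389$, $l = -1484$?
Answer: $3 i \sqrt{322495005129} \approx 1.7037 \cdot 10^{6} i$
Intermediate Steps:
$H = -3501$ ($H = 9 \left(-389\right) = -3501$)
$D{\left(o \right)} = -3501$
$Y = -2902455042660$ ($Y = \left(-3237945\right) 896388 = -2902455042660$)
$\sqrt{D{\left(l \right)} + Y} = \sqrt{-3501 - 2902455042660} = \sqrt{-2902455046161} = 3 i \sqrt{322495005129}$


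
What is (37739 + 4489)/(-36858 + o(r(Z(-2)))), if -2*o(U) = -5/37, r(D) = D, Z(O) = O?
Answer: -3124872/2727487 ≈ -1.1457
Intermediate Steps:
o(U) = 5/74 (o(U) = -(-5)/(2*37) = -½*(-5/37) = 5/74)
(37739 + 4489)/(-36858 + o(r(Z(-2)))) = (37739 + 4489)/(-36858 + 5/74) = 42228/(-2727487/74) = 42228*(-74/2727487) = -3124872/2727487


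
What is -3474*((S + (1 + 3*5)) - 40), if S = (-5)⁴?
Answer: -2087874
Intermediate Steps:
S = 625
-3474*((S + (1 + 3*5)) - 40) = -3474*((625 + (1 + 3*5)) - 40) = -3474*((625 + (1 + 15)) - 40) = -3474*((625 + 16) - 40) = -3474*(641 - 40) = -3474*601 = -2087874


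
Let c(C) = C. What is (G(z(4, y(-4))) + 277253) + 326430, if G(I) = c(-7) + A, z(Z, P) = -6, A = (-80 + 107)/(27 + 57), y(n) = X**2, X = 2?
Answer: 16902937/28 ≈ 6.0368e+5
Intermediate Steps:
y(n) = 4 (y(n) = 2**2 = 4)
A = 9/28 (A = 27/84 = 27*(1/84) = 9/28 ≈ 0.32143)
G(I) = -187/28 (G(I) = -7 + 9/28 = -187/28)
(G(z(4, y(-4))) + 277253) + 326430 = (-187/28 + 277253) + 326430 = 7762897/28 + 326430 = 16902937/28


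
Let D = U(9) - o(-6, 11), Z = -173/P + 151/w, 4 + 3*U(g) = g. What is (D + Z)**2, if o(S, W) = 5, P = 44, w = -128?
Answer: 1272420241/17842176 ≈ 71.315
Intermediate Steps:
U(g) = -4/3 + g/3
Z = -7197/1408 (Z = -173/44 + 151/(-128) = -173*1/44 + 151*(-1/128) = -173/44 - 151/128 = -7197/1408 ≈ -5.1115)
D = -10/3 (D = (-4/3 + (1/3)*9) - 1*5 = (-4/3 + 3) - 5 = 5/3 - 5 = -10/3 ≈ -3.3333)
(D + Z)**2 = (-10/3 - 7197/1408)**2 = (-35671/4224)**2 = 1272420241/17842176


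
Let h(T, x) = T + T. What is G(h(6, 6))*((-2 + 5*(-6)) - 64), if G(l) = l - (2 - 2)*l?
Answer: -1152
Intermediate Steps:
h(T, x) = 2*T
G(l) = l (G(l) = l - 0*l = l - 1*0 = l + 0 = l)
G(h(6, 6))*((-2 + 5*(-6)) - 64) = (2*6)*((-2 + 5*(-6)) - 64) = 12*((-2 - 30) - 64) = 12*(-32 - 64) = 12*(-96) = -1152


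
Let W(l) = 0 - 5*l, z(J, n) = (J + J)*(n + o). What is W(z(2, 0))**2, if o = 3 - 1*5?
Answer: 1600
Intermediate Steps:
o = -2 (o = 3 - 5 = -2)
z(J, n) = 2*J*(-2 + n) (z(J, n) = (J + J)*(n - 2) = (2*J)*(-2 + n) = 2*J*(-2 + n))
W(l) = -5*l
W(z(2, 0))**2 = (-10*2*(-2 + 0))**2 = (-10*2*(-2))**2 = (-5*(-8))**2 = 40**2 = 1600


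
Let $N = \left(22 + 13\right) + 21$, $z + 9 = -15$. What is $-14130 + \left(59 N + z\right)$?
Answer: $-10850$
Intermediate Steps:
$z = -24$ ($z = -9 - 15 = -24$)
$N = 56$ ($N = 35 + 21 = 56$)
$-14130 + \left(59 N + z\right) = -14130 + \left(59 \cdot 56 - 24\right) = -14130 + \left(3304 - 24\right) = -14130 + 3280 = -10850$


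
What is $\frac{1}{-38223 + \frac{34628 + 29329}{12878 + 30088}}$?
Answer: $- \frac{14322}{547408487} \approx -2.6163 \cdot 10^{-5}$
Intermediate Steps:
$\frac{1}{-38223 + \frac{34628 + 29329}{12878 + 30088}} = \frac{1}{-38223 + \frac{63957}{42966}} = \frac{1}{-38223 + 63957 \cdot \frac{1}{42966}} = \frac{1}{-38223 + \frac{21319}{14322}} = \frac{1}{- \frac{547408487}{14322}} = - \frac{14322}{547408487}$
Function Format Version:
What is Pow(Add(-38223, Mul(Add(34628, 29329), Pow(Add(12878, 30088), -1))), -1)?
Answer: Rational(-14322, 547408487) ≈ -2.6163e-5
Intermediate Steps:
Pow(Add(-38223, Mul(Add(34628, 29329), Pow(Add(12878, 30088), -1))), -1) = Pow(Add(-38223, Mul(63957, Pow(42966, -1))), -1) = Pow(Add(-38223, Mul(63957, Rational(1, 42966))), -1) = Pow(Add(-38223, Rational(21319, 14322)), -1) = Pow(Rational(-547408487, 14322), -1) = Rational(-14322, 547408487)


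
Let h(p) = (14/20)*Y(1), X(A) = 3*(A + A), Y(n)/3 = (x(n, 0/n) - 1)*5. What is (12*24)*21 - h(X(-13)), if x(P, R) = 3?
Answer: 6027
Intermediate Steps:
Y(n) = 30 (Y(n) = 3*((3 - 1)*5) = 3*(2*5) = 3*10 = 30)
X(A) = 6*A (X(A) = 3*(2*A) = 6*A)
h(p) = 21 (h(p) = (14/20)*30 = (14*(1/20))*30 = (7/10)*30 = 21)
(12*24)*21 - h(X(-13)) = (12*24)*21 - 1*21 = 288*21 - 21 = 6048 - 21 = 6027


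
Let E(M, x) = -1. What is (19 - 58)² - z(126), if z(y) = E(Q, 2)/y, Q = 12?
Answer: 191647/126 ≈ 1521.0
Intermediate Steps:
z(y) = -1/y
(19 - 58)² - z(126) = (19 - 58)² - (-1)/126 = (-39)² - (-1)/126 = 1521 - 1*(-1/126) = 1521 + 1/126 = 191647/126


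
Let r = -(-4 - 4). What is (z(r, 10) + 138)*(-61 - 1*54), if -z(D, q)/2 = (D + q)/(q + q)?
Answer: -15663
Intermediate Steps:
r = 8 (r = -1*(-8) = 8)
z(D, q) = -(D + q)/q (z(D, q) = -2*(D + q)/(q + q) = -2*(D + q)/(2*q) = -2*(D + q)*1/(2*q) = -(D + q)/q)
(z(r, 10) + 138)*(-61 - 1*54) = ((-1*8 - 1*10)/10 + 138)*(-61 - 1*54) = ((-8 - 10)/10 + 138)*(-61 - 54) = ((1/10)*(-18) + 138)*(-115) = (-9/5 + 138)*(-115) = (681/5)*(-115) = -15663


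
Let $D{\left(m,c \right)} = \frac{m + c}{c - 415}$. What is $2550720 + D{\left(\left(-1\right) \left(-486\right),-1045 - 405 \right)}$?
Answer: $\frac{4757093764}{1865} \approx 2.5507 \cdot 10^{6}$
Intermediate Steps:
$D{\left(m,c \right)} = \frac{c + m}{-415 + c}$
$2550720 + D{\left(\left(-1\right) \left(-486\right),-1045 - 405 \right)} = 2550720 + \frac{\left(-1045 - 405\right) - -486}{-415 - 1450} = 2550720 + \frac{\left(-1045 - 405\right) + 486}{-415 - 1450} = 2550720 + \frac{-1450 + 486}{-415 - 1450} = 2550720 + \frac{1}{-1865} \left(-964\right) = 2550720 - - \frac{964}{1865} = 2550720 + \frac{964}{1865} = \frac{4757093764}{1865}$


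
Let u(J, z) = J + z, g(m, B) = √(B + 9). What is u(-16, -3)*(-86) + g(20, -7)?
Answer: 1634 + √2 ≈ 1635.4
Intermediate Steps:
g(m, B) = √(9 + B)
u(-16, -3)*(-86) + g(20, -7) = (-16 - 3)*(-86) + √(9 - 7) = -19*(-86) + √2 = 1634 + √2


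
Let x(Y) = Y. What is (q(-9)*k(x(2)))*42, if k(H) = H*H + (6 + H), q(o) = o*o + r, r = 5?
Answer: 43344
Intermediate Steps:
q(o) = 5 + o² (q(o) = o*o + 5 = o² + 5 = 5 + o²)
k(H) = 6 + H + H² (k(H) = H² + (6 + H) = 6 + H + H²)
(q(-9)*k(x(2)))*42 = ((5 + (-9)²)*(6 + 2 + 2²))*42 = ((5 + 81)*(6 + 2 + 4))*42 = (86*12)*42 = 1032*42 = 43344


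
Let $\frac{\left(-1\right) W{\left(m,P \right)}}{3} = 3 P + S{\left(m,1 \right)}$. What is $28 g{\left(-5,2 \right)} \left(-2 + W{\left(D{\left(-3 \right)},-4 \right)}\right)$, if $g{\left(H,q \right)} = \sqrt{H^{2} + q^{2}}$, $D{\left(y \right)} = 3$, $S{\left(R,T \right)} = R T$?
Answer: $700 \sqrt{29} \approx 3769.6$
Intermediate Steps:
$W{\left(m,P \right)} = - 9 P - 3 m$ ($W{\left(m,P \right)} = - 3 \left(3 P + m 1\right) = - 3 \left(3 P + m\right) = - 3 \left(m + 3 P\right) = - 9 P - 3 m$)
$28 g{\left(-5,2 \right)} \left(-2 + W{\left(D{\left(-3 \right)},-4 \right)}\right) = 28 \sqrt{\left(-5\right)^{2} + 2^{2}} \left(-2 - -27\right) = 28 \sqrt{25 + 4} \left(-2 + \left(36 - 9\right)\right) = 28 \sqrt{29} \left(-2 + 27\right) = 28 \sqrt{29} \cdot 25 = 700 \sqrt{29}$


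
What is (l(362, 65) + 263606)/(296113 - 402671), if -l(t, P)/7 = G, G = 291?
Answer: -261569/106558 ≈ -2.4547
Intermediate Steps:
l(t, P) = -2037 (l(t, P) = -7*291 = -2037)
(l(362, 65) + 263606)/(296113 - 402671) = (-2037 + 263606)/(296113 - 402671) = 261569/(-106558) = 261569*(-1/106558) = -261569/106558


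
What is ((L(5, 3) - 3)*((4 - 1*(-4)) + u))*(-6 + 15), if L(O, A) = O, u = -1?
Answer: 126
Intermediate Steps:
((L(5, 3) - 3)*((4 - 1*(-4)) + u))*(-6 + 15) = ((5 - 3)*((4 - 1*(-4)) - 1))*(-6 + 15) = (2*((4 + 4) - 1))*9 = (2*(8 - 1))*9 = (2*7)*9 = 14*9 = 126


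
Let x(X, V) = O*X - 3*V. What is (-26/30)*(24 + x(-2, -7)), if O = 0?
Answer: -39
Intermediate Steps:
x(X, V) = -3*V (x(X, V) = 0*X - 3*V = 0 - 3*V = -3*V)
(-26/30)*(24 + x(-2, -7)) = (-26/30)*(24 - 3*(-7)) = (-26*1/30)*(24 + 21) = -13/15*45 = -39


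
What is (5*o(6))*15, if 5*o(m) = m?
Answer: 90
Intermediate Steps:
o(m) = m/5
(5*o(6))*15 = (5*((1/5)*6))*15 = (5*(6/5))*15 = 6*15 = 90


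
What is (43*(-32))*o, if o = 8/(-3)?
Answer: 11008/3 ≈ 3669.3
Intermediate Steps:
o = -8/3 (o = 8*(-⅓) = -8/3 ≈ -2.6667)
(43*(-32))*o = (43*(-32))*(-8/3) = -1376*(-8/3) = 11008/3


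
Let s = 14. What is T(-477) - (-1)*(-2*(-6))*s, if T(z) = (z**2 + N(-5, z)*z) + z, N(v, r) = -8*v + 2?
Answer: 207186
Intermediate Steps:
N(v, r) = 2 - 8*v
T(z) = z**2 + 43*z (T(z) = (z**2 + (2 - 8*(-5))*z) + z = (z**2 + (2 + 40)*z) + z = (z**2 + 42*z) + z = z**2 + 43*z)
T(-477) - (-1)*(-2*(-6))*s = -477*(43 - 477) - (-1)*-2*(-6)*14 = -477*(-434) - (-1)*12*14 = 207018 - (-1)*168 = 207018 - 1*(-168) = 207018 + 168 = 207186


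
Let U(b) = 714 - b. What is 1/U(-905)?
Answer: 1/1619 ≈ 0.00061767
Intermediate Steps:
1/U(-905) = 1/(714 - 1*(-905)) = 1/(714 + 905) = 1/1619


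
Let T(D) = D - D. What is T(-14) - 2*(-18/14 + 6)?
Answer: -66/7 ≈ -9.4286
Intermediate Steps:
T(D) = 0
T(-14) - 2*(-18/14 + 6) = 0 - 2*(-18/14 + 6) = 0 - 2*(-18*1/14 + 6) = 0 - 2*(-9/7 + 6) = 0 - 2*33/7 = 0 - 1*66/7 = 0 - 66/7 = -66/7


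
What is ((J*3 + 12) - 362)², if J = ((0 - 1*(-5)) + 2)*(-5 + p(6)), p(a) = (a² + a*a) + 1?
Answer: 1162084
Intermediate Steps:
p(a) = 1 + 2*a² (p(a) = (a² + a²) + 1 = 2*a² + 1 = 1 + 2*a²)
J = 476 (J = ((0 - 1*(-5)) + 2)*(-5 + (1 + 2*6²)) = ((0 + 5) + 2)*(-5 + (1 + 2*36)) = (5 + 2)*(-5 + (1 + 72)) = 7*(-5 + 73) = 7*68 = 476)
((J*3 + 12) - 362)² = ((476*3 + 12) - 362)² = ((1428 + 12) - 362)² = (1440 - 362)² = 1078² = 1162084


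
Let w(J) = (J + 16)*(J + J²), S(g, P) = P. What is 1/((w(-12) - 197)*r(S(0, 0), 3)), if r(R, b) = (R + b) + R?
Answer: 1/993 ≈ 0.0010071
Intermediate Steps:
r(R, b) = b + 2*R
w(J) = (16 + J)*(J + J²)
1/((w(-12) - 197)*r(S(0, 0), 3)) = 1/((-12*(16 + (-12)² + 17*(-12)) - 197)*(3 + 2*0)) = 1/((-12*(16 + 144 - 204) - 197)*(3 + 0)) = 1/((-12*(-44) - 197)*3) = 1/((528 - 197)*3) = 1/(331*3) = 1/993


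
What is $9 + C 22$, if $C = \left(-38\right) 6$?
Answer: $-5007$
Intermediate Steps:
$C = -228$
$9 + C 22 = 9 - 5016 = -5007$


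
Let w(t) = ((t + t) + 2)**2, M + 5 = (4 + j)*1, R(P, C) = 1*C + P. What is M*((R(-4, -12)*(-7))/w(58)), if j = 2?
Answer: 28/3481 ≈ 0.0080437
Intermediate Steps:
R(P, C) = C + P
M = 1 (M = -5 + (4 + 2)*1 = -5 + 6*1 = -5 + 6 = 1)
w(t) = (2 + 2*t)**2 (w(t) = (2*t + 2)**2 = (2 + 2*t)**2)
M*((R(-4, -12)*(-7))/w(58)) = 1*(((-12 - 4)*(-7))/((4*(1 + 58)**2))) = 1*((-16*(-7))/((4*59**2))) = 1*(112/((4*3481))) = 1*(112/13924) = 1*(112*(1/13924)) = 1*(28/3481) = 28/3481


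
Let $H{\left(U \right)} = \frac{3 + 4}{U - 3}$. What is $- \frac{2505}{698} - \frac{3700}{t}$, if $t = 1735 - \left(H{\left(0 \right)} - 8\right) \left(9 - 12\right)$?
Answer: $- \frac{428195}{74337} \approx -5.7602$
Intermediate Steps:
$H{\left(U \right)} = \frac{7}{-3 + U}$
$t = 1704$ ($t = 1735 - \left(\frac{7}{-3 + 0} - 8\right) \left(9 - 12\right) = 1735 - \left(\frac{7}{-3} - 8\right) \left(-3\right) = 1735 - \left(7 \left(- \frac{1}{3}\right) - 8\right) \left(-3\right) = 1735 - \left(- \frac{7}{3} - 8\right) \left(-3\right) = 1735 - \left(- \frac{31}{3}\right) \left(-3\right) = 1735 - 31 = 1704$)
$- \frac{2505}{698} - \frac{3700}{t} = - \frac{2505}{698} - \frac{3700}{1704} = \left(-2505\right) \frac{1}{698} - \frac{925}{426} = - \frac{2505}{698} - \frac{925}{426} = - \frac{428195}{74337}$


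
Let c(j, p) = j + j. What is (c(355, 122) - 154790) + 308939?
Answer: 154859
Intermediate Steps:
c(j, p) = 2*j
(c(355, 122) - 154790) + 308939 = (2*355 - 154790) + 308939 = (710 - 154790) + 308939 = -154080 + 308939 = 154859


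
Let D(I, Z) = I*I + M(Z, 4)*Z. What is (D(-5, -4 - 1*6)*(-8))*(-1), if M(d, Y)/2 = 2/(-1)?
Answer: 520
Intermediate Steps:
M(d, Y) = -4 (M(d, Y) = 2*(2/(-1)) = 2*(2*(-1)) = 2*(-2) = -4)
D(I, Z) = I² - 4*Z (D(I, Z) = I*I - 4*Z = I² - 4*Z)
(D(-5, -4 - 1*6)*(-8))*(-1) = (((-5)² - 4*(-4 - 1*6))*(-8))*(-1) = ((25 - 4*(-4 - 6))*(-8))*(-1) = ((25 - 4*(-10))*(-8))*(-1) = ((25 + 40)*(-8))*(-1) = (65*(-8))*(-1) = -520*(-1) = 520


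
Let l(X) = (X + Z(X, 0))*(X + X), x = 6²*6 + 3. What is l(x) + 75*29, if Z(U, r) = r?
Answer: 98097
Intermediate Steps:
x = 219 (x = 36*6 + 3 = 216 + 3 = 219)
l(X) = 2*X² (l(X) = (X + 0)*(X + X) = X*(2*X) = 2*X²)
l(x) + 75*29 = 2*219² + 75*29 = 2*47961 + 2175 = 95922 + 2175 = 98097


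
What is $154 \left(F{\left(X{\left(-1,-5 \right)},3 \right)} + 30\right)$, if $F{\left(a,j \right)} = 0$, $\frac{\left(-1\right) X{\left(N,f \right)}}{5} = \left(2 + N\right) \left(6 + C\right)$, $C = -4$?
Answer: $4620$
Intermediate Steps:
$X{\left(N,f \right)} = -20 - 10 N$ ($X{\left(N,f \right)} = - 5 \left(2 + N\right) \left(6 - 4\right) = - 5 \left(2 + N\right) 2 = - 5 \left(4 + 2 N\right) = -20 - 10 N$)
$154 \left(F{\left(X{\left(-1,-5 \right)},3 \right)} + 30\right) = 154 \left(0 + 30\right) = 154 \cdot 30 = 4620$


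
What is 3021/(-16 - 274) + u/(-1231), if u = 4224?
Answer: -4943811/356990 ≈ -13.849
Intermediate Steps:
3021/(-16 - 274) + u/(-1231) = 3021/(-16 - 274) + 4224/(-1231) = 3021/(-290) + 4224*(-1/1231) = 3021*(-1/290) - 4224/1231 = -3021/290 - 4224/1231 = -4943811/356990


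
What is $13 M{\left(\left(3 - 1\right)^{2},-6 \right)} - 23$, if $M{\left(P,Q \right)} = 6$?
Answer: $55$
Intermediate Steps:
$13 M{\left(\left(3 - 1\right)^{2},-6 \right)} - 23 = 13 \cdot 6 - 23 = 78 - 23 = 55$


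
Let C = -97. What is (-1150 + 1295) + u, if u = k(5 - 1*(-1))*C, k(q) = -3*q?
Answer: 1891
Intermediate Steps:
u = 1746 (u = -3*(5 - 1*(-1))*(-97) = -3*(5 + 1)*(-97) = -3*6*(-97) = -18*(-97) = 1746)
(-1150 + 1295) + u = (-1150 + 1295) + 1746 = 145 + 1746 = 1891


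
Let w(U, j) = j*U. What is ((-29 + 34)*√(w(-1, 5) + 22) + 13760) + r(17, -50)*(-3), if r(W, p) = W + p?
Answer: 13859 + 5*√17 ≈ 13880.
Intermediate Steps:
w(U, j) = U*j
((-29 + 34)*√(w(-1, 5) + 22) + 13760) + r(17, -50)*(-3) = ((-29 + 34)*√(-1*5 + 22) + 13760) + (17 - 50)*(-3) = (5*√(-5 + 22) + 13760) - 33*(-3) = (5*√17 + 13760) + 99 = (13760 + 5*√17) + 99 = 13859 + 5*√17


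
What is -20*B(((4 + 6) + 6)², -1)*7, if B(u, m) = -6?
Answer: 840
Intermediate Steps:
-20*B(((4 + 6) + 6)², -1)*7 = -20*(-6)*7 = 120*7 = 840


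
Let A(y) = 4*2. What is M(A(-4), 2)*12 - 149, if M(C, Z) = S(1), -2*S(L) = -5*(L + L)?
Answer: -89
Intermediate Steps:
A(y) = 8
S(L) = 5*L (S(L) = -(-5)*(L + L)/2 = -(-5)*2*L/2 = -(-5)*L = 5*L)
M(C, Z) = 5 (M(C, Z) = 5*1 = 5)
M(A(-4), 2)*12 - 149 = 5*12 - 149 = 60 - 149 = -89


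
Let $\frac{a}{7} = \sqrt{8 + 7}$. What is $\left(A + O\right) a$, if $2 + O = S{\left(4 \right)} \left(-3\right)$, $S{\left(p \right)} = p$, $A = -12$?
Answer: $- 182 \sqrt{15} \approx -704.88$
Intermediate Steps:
$a = 7 \sqrt{15}$ ($a = 7 \sqrt{8 + 7} = 7 \sqrt{15} \approx 27.111$)
$O = -14$ ($O = -2 + 4 \left(-3\right) = -2 - 12 = -14$)
$\left(A + O\right) a = \left(-12 - 14\right) 7 \sqrt{15} = - 26 \cdot 7 \sqrt{15} = - 182 \sqrt{15}$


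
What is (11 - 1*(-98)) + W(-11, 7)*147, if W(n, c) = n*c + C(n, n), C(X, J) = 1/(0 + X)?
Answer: -123457/11 ≈ -11223.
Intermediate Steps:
C(X, J) = 1/X
W(n, c) = 1/n + c*n (W(n, c) = n*c + 1/n = c*n + 1/n = 1/n + c*n)
(11 - 1*(-98)) + W(-11, 7)*147 = (11 - 1*(-98)) + (1/(-11) + 7*(-11))*147 = (11 + 98) + (-1/11 - 77)*147 = 109 - 848/11*147 = 109 - 124656/11 = -123457/11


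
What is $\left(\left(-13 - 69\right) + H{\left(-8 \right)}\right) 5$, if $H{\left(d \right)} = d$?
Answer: $-450$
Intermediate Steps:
$\left(\left(-13 - 69\right) + H{\left(-8 \right)}\right) 5 = \left(\left(-13 - 69\right) - 8\right) 5 = \left(-82 - 8\right) 5 = \left(-90\right) 5 = -450$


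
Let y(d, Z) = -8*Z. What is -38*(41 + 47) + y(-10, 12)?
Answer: -3440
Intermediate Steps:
-38*(41 + 47) + y(-10, 12) = -38*(41 + 47) - 8*12 = -38*88 - 96 = -3344 - 96 = -3440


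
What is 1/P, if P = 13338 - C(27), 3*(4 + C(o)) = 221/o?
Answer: 81/1080481 ≈ 7.4967e-5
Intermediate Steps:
C(o) = -4 + 221/(3*o) (C(o) = -4 + (221/o)/3 = -4 + 221/(3*o))
P = 1080481/81 (P = 13338 - (-4 + (221/3)/27) = 13338 - (-4 + (221/3)*(1/27)) = 13338 - (-4 + 221/81) = 13338 - 1*(-103/81) = 13338 + 103/81 = 1080481/81 ≈ 13339.)
1/P = 1/(1080481/81) = 81/1080481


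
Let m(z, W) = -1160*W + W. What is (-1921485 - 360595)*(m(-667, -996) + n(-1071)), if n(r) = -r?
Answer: -2636795104800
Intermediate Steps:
m(z, W) = -1159*W
(-1921485 - 360595)*(m(-667, -996) + n(-1071)) = (-1921485 - 360595)*(-1159*(-996) - 1*(-1071)) = -2282080*(1154364 + 1071) = -2282080*1155435 = -2636795104800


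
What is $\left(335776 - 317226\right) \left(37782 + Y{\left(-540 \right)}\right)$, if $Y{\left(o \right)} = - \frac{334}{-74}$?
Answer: $\frac{25934773550}{37} \approx 7.0094 \cdot 10^{8}$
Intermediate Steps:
$Y{\left(o \right)} = \frac{167}{37}$ ($Y{\left(o \right)} = \left(-334\right) \left(- \frac{1}{74}\right) = \frac{167}{37}$)
$\left(335776 - 317226\right) \left(37782 + Y{\left(-540 \right)}\right) = \left(335776 - 317226\right) \left(37782 + \frac{167}{37}\right) = 18550 \cdot \frac{1398101}{37} = \frac{25934773550}{37}$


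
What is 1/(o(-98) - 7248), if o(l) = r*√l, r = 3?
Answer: -1208/8755731 - 7*I*√2/17511462 ≈ -0.00013797 - 5.6532e-7*I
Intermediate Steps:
o(l) = 3*√l
1/(o(-98) - 7248) = 1/(3*√(-98) - 7248) = 1/(3*(7*I*√2) - 7248) = 1/(21*I*√2 - 7248) = 1/(-7248 + 21*I*√2)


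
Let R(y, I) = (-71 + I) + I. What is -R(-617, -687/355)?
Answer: 26579/355 ≈ 74.870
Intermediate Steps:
R(y, I) = -71 + 2*I
-R(-617, -687/355) = -(-71 + 2*(-687/355)) = -(-71 - 1374/355) = -1*(-26579/355) = 26579/355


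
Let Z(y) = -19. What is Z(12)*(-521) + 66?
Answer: 9965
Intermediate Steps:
Z(12)*(-521) + 66 = -19*(-521) + 66 = 9899 + 66 = 9965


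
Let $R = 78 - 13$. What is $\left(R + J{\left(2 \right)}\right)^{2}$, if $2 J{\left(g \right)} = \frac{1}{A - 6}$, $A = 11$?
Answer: $\frac{423801}{100} \approx 4238.0$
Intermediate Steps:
$J{\left(g \right)} = \frac{1}{10}$ ($J{\left(g \right)} = \frac{1}{2 \left(11 - 6\right)} = \frac{1}{2 \cdot 5} = \frac{1}{2} \cdot \frac{1}{5} = \frac{1}{10}$)
$R = 65$
$\left(R + J{\left(2 \right)}\right)^{2} = \left(65 + \frac{1}{10}\right)^{2} = \left(\frac{651}{10}\right)^{2} = \frac{423801}{100}$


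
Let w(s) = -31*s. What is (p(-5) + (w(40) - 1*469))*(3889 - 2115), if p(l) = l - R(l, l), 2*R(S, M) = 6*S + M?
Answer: -3009591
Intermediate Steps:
R(S, M) = M/2 + 3*S (R(S, M) = (6*S + M)/2 = (M + 6*S)/2 = M/2 + 3*S)
p(l) = -5*l/2 (p(l) = l - (l/2 + 3*l) = l - 7*l/2 = -5*l/2)
(p(-5) + (w(40) - 1*469))*(3889 - 2115) = (-5/2*(-5) + (-31*40 - 1*469))*(3889 - 2115) = (25/2 + (-1240 - 469))*1774 = (25/2 - 1709)*1774 = -3393/2*1774 = -3009591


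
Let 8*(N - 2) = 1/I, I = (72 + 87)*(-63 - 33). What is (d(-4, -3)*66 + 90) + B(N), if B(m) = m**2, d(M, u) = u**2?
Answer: 10259001805825/14911340544 ≈ 688.00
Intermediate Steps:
I = -15264 (I = 159*(-96) = -15264)
N = 244223/122112 (N = 2 + (1/8)/(-15264) = 2 + (1/8)*(-1/15264) = 2 - 1/122112 = 244223/122112 ≈ 2.0000)
(d(-4, -3)*66 + 90) + B(N) = ((-3)**2*66 + 90) + (244223/122112)**2 = (9*66 + 90) + 59644873729/14911340544 = (594 + 90) + 59644873729/14911340544 = 684 + 59644873729/14911340544 = 10259001805825/14911340544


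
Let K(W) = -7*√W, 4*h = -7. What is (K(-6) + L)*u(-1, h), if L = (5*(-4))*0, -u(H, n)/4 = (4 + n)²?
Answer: 567*I*√6/4 ≈ 347.22*I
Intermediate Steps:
h = -7/4 (h = (¼)*(-7) = -7/4 ≈ -1.7500)
u(H, n) = -4*(4 + n)²
L = 0 (L = -20*0 = 0)
(K(-6) + L)*u(-1, h) = (-7*I*√6 + 0)*(-4*(4 - 7/4)²) = (-7*I*√6 + 0)*(-4*(9/4)²) = (-7*I*√6 + 0)*(-4*81/16) = -7*I*√6*(-81/4) = 567*I*√6/4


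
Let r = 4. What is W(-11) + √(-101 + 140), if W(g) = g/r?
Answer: -11/4 + √39 ≈ 3.4950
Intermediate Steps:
W(g) = g/4
W(-11) + √(-101 + 140) = (¼)*(-11) + √(-101 + 140) = -11/4 + √39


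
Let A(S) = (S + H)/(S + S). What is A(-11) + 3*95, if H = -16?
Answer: 6297/22 ≈ 286.23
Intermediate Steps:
A(S) = (-16 + S)/(2*S) (A(S) = (S - 16)/(S + S) = (-16 + S)/((2*S)) = (-16 + S)*(1/(2*S)) = (-16 + S)/(2*S))
A(-11) + 3*95 = (½)*(-16 - 11)/(-11) + 3*95 = (½)*(-1/11)*(-27) + 285 = 27/22 + 285 = 6297/22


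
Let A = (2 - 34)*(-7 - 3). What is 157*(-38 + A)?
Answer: 44274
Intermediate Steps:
A = 320 (A = -32*(-10) = 320)
157*(-38 + A) = 157*(-38 + 320) = 157*282 = 44274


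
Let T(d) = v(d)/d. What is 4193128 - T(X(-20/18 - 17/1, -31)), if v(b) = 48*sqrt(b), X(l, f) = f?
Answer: 4193128 + 48*I*sqrt(31)/31 ≈ 4.1931e+6 + 8.621*I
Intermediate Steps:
T(d) = 48/sqrt(d) (T(d) = (48*sqrt(d))/d = 48/sqrt(d))
4193128 - T(X(-20/18 - 17/1, -31)) = 4193128 - 48/sqrt(-31) = 4193128 - 48*(-I*sqrt(31)/31) = 4193128 - (-48)*I*sqrt(31)/31 = 4193128 + 48*I*sqrt(31)/31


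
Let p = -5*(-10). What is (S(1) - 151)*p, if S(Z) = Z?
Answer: -7500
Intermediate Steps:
p = 50
(S(1) - 151)*p = (1 - 151)*50 = -150*50 = -7500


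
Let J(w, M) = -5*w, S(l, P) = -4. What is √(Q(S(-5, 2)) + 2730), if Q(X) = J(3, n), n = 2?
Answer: √2715 ≈ 52.106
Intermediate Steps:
Q(X) = -15 (Q(X) = -5*3 = -15)
√(Q(S(-5, 2)) + 2730) = √(-15 + 2730) = √2715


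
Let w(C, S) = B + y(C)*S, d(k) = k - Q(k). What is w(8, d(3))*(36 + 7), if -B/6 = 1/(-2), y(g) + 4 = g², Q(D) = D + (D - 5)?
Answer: 5289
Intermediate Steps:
Q(D) = -5 + 2*D (Q(D) = D + (-5 + D) = -5 + 2*D)
y(g) = -4 + g²
d(k) = 5 - k (d(k) = k - (-5 + 2*k) = k + (5 - 2*k) = 5 - k)
B = 3 (B = -6/(-2) = -6*(-½) = 3)
w(C, S) = 3 + S*(-4 + C²) (w(C, S) = 3 + (-4 + C²)*S = 3 + S*(-4 + C²))
w(8, d(3))*(36 + 7) = (3 + (5 - 1*3)*(-4 + 8²))*(36 + 7) = (3 + (5 - 3)*(-4 + 64))*43 = (3 + 2*60)*43 = (3 + 120)*43 = 123*43 = 5289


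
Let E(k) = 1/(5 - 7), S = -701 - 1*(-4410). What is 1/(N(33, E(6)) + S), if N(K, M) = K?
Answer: 1/3742 ≈ 0.00026724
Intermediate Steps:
S = 3709 (S = -701 + 4410 = 3709)
E(k) = -½ (E(k) = 1/(-2) = -½)
1/(N(33, E(6)) + S) = 1/(33 + 3709) = 1/3742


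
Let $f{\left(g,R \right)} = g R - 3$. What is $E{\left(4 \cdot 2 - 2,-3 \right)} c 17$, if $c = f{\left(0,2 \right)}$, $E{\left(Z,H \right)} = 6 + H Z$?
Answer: $612$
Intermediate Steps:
$f{\left(g,R \right)} = -3 + R g$ ($f{\left(g,R \right)} = R g - 3 = -3 + R g$)
$c = -3$ ($c = -3 + 2 \cdot 0 = -3 + 0 = -3$)
$E{\left(4 \cdot 2 - 2,-3 \right)} c 17 = \left(6 - 3 \left(4 \cdot 2 - 2\right)\right) \left(\left(-3\right) 17\right) = \left(6 - 3 \left(8 - 2\right)\right) \left(-51\right) = \left(6 - 18\right) \left(-51\right) = \left(-12\right) \left(-51\right) = 612$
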